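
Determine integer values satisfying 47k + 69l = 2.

Step 1: Check solvability.
gcd(47, 69) = 1
Since 1 divides 2, solutions exist.

Step 2: Apply extended Euclidean algorithm to find gcd.
We find integers such that 47*x0 + 69*y0 = 1

Step 3: Scale the particular solution.
Multiply by 2/1 = 2:
k = -44, l = 30

Step 4: Verify.
47*(-44) + 69*(30) = 2 = 2 ✓

k = -44, l = 30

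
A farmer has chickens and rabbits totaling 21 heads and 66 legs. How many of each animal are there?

Let c = chickens, r = rabbits.
Heads: c + r = 21
Legs: 2c + 4r = 66
From the first equation, c = 21 - r. Substitute:
2(21 - r) + 4r = 66
42 + 2r = 66
r = (66 - 42)/2 = 12
c = 21 - 12 = 9

Chickens: 9, Rabbits: 12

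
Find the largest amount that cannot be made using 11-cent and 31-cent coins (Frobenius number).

For two coprime denominations a and b, the Frobenius number (largest value not representable as a non-negative combination) is ab - a - b.
Here gcd(11, 31) = 1, so they are coprime.
F(11, 31) = 11·31 - 11 - 31 = 341 - 42 = 299

299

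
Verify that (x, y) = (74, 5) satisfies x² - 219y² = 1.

Compute x² = 74² = 5476
Compute 219y² = 219·5² = 219·25 = 5475
x² - 219y² = 5476 - 5475 = 1
Since this equals 1, (74, 5) is a solution.

Yes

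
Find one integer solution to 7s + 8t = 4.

Step 1: Check solvability.
gcd(7, 8) = 1
Since 1 divides 4, solutions exist.

Step 2: Apply extended Euclidean algorithm to find gcd.
We find integers such that 7*x0 + 8*y0 = 1

Step 3: Scale the particular solution.
Multiply by 4/1 = 4:
s = -4, t = 4

Step 4: Verify.
7*(-4) + 8*(4) = 4 = 4 ✓

s = -4, t = 4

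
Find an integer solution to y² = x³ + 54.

Try small integer x values and check whether x³ + 54 is a perfect square.
x = 3: x³ + 54 = 3³ + 54 = 27 + 54 = 81
Is 81 a perfect square? 9² = 81 ✓
So (x, y) = (3, -9) is a solution.

x = 3, y = -9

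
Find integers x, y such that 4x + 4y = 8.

Step 1: Check solvability.
gcd(4, 4) = 4
Since 4 divides 8, solutions exist.

Step 2: Apply extended Euclidean algorithm to find gcd.
We find integers such that 4*x0 + 4*y0 = 4

Step 3: Scale the particular solution.
Multiply by 8/4 = 2:
x = 0, y = 2

Step 4: Verify.
4*(0) + 4*(2) = 8 = 8 ✓

x = 0, y = 2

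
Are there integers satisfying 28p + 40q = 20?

Step 1: Compute gcd(28, 40).
gcd(28, 40) = 4

Step 2: Check divisibility.
Does 4 divide 20? 20 = 4 x 5, so yes.

By the theorem on linear Diophantine equations, 28p + 40q = 20 has integer solutions if and only if gcd(28, 40) divides 20. Since 4 | 20, solutions exist.

Yes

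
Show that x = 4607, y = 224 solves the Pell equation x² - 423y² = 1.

Compute x² = 4607² = 21224449
Compute 423y² = 423·224² = 423·50176 = 21224448
x² - 423y² = 21224449 - 21224448 = 1
Since this equals 1, (4607, 224) is a solution.

Yes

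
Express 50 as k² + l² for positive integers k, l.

We need to find integers k, l > 0 such that k² + l² = 50.
Trying k = 1: l² = 50 - 1² = 50 - 1 = 49
l = 7
Check: 1² + 7² = 1 + 49 = 50 ✓

50 = 1² + 7²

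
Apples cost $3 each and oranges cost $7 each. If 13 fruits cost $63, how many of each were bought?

Let a = apples, o = oranges.
a + o = 13
3a + 7o = 63
Substitute o = 13 - a:
3a + 7(13 - a) = 63
(3 - 7)a = 63 - 91
-4a = -28
a = 7, o = 13 - 7 = 6

Apples: 7, Oranges: 6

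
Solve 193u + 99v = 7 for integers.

Step 1: Check solvability.
gcd(193, 99) = 1
Since 1 divides 7, solutions exist.

Step 2: Apply extended Euclidean algorithm to find gcd.
We find integers such that 193*x0 + 99*y0 = 1

Step 3: Scale the particular solution.
Multiply by 7/1 = 7:
u = -140, v = 273

Step 4: Verify.
193*(-140) + 99*(273) = 7 = 7 ✓

u = -140, v = 273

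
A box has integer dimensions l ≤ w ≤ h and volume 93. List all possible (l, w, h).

Iterate l from 1 to ⌊93^(1/3)⌋. For each l dividing 93, iterate w ≥ l with w dividing 93/l, and set h = 93/(l·w).
Triples found (2): (1×1×93), (1×3×31)

(1×1×93), (1×3×31)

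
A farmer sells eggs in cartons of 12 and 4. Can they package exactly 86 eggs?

We need non-negative a, b with 12a + 4b = 86.
gcd(12, 4) = 4, and 4 does not divide 86.
No integer solutions exist.

No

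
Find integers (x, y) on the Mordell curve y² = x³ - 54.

Try small integer x values and check whether x³ - 54 is a perfect square.
x = 7: x³ - 54 = 7³ - 54 = 343 - 54 = 289
Is 289 a perfect square? 17² = 289 ✓
So (x, y) = (7, 17) is a solution.

x = 7, y = 17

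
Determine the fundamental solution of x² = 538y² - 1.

We need x² = 538y² - 1. Try successive y:
y = 1: x² = 538·1² - 1 = 537, not a perfect square
y = 2: x² = 538·2² - 1 = 2151, not a perfect square
y = 3: x² = 538·3² - 1 = 4841, not a perfect square
...
y = 2977: x² = 538·2977² - 1 = 4768040601 = 69051² ✓
Check: 69051² - 538·2977² = 4768040601 - 4768040602 = -1 ✓

x = 69051, y = 2977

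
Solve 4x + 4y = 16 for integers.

Step 1: Check solvability.
gcd(4, 4) = 4
Since 4 divides 16, solutions exist.

Step 2: Apply extended Euclidean algorithm to find gcd.
We find integers such that 4*x0 + 4*y0 = 4

Step 3: Scale the particular solution.
Multiply by 16/4 = 4:
x = 0, y = 4

Step 4: Verify.
4*(0) + 4*(4) = 16 = 16 ✓

x = 0, y = 4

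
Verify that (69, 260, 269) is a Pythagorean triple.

Compute a² + b²:
69² + 260² = 4761 + 67600 = 72361
Compute c²:
269² = 72361
Since 72361 = 72361, it is a Pythagorean triple.

Yes, it is a Pythagorean triple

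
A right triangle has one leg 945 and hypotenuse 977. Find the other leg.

b² = c² - a² = 954529 - 893025 = 61504
b = 248

248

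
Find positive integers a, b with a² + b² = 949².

We need a² + b² = 949² = 900601.
Trying: 301² + 900² = 90601 + 810000 = 900601 ✓

(301, 900, 949)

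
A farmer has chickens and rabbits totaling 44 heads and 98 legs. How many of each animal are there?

Let c = chickens, r = rabbits.
Heads: c + r = 44
Legs: 2c + 4r = 98
From the first equation, c = 44 - r. Substitute:
2(44 - r) + 4r = 98
88 + 2r = 98
r = (98 - 88)/2 = 5
c = 44 - 5 = 39

Chickens: 39, Rabbits: 5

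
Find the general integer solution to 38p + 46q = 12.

Step 1: Compute gcd(38, 46) = 2.
Since 2 divides 12, solutions exist.

Step 2: Find a particular solution using extended Euclidean algorithm.
We get p₀ = -36, q₀ = 30.
Check: 38*-36 + 46*30 = 12 = 12 ✓

Step 3: Write the general solution.
p = -36 + (46/2)t = -36 + 23t
q = 30 - (38/2)t = 30 - 19t
for any integer t.

p = -36 + 23t, q = 30 - 19t for integer t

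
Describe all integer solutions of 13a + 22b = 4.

Step 1: Compute gcd(13, 22) = 1.
Since 1 divides 4, solutions exist.

Step 2: Find a particular solution using extended Euclidean algorithm.
We get a₀ = -20, b₀ = 12.
Check: 13*-20 + 22*12 = 4 = 4 ✓

Step 3: Write the general solution.
a = -20 + (22/1)t = -20 + 22t
b = 12 - (13/1)t = 12 - 13t
for any integer t.

a = -20 + 22t, b = 12 - 13t for integer t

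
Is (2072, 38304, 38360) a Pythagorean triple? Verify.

Compute a² + b² = 2072² + 38304² = 4293184 + 1467196416 = 1471489600
Compute c² = 38360² = 1471489600
Since 1471489600 = 1471489600, confirmed.

Yes, it is a Pythagorean triple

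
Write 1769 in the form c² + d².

We need to find integers c, d > 0 such that c² + d² = 1769.
Trying c = 13: d² = 1769 - 13² = 1769 - 169 = 1600
d = 40
Check: 13² + 40² = 169 + 1600 = 1769 ✓

1769 = 13² + 40²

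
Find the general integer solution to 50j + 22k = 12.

Step 1: Compute gcd(50, 22) = 2.
Since 2 divides 12, solutions exist.

Step 2: Find a particular solution using extended Euclidean algorithm.
We get j₀ = 24, k₀ = -54.
Check: 50*24 + 22*-54 = 12 = 12 ✓

Step 3: Write the general solution.
j = 24 + (22/2)t = 24 + 11t
k = -54 - (50/2)t = -54 - 25t
for any integer t.

j = 24 + 11t, k = -54 - 25t for integer t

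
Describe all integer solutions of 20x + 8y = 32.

Step 1: Compute gcd(20, 8) = 4.
Since 4 divides 32, solutions exist.

Step 2: Find a particular solution using extended Euclidean algorithm.
We get x₀ = 8, y₀ = -16.
Check: 20*8 + 8*-16 = 32 = 32 ✓

Step 3: Write the general solution.
x = 8 + (8/4)t = 8 + 2t
y = -16 - (20/4)t = -16 - 5t
for any integer t.

x = 8 + 2t, y = -16 - 5t for integer t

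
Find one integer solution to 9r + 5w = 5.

Step 1: Check solvability.
gcd(9, 5) = 1
Since 1 divides 5, solutions exist.

Step 2: Apply extended Euclidean algorithm to find gcd.
We find integers such that 9*x0 + 5*y0 = 1

Step 3: Scale the particular solution.
Multiply by 5/1 = 5:
r = -5, w = 10

Step 4: Verify.
9*(-5) + 5*(10) = 5 = 5 ✓

r = -5, w = 10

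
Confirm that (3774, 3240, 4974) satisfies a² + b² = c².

Compute a² + b² = 3774² + 3240² = 14243076 + 10497600 = 24740676
Compute c² = 4974² = 24740676
Since 24740676 = 24740676, confirmed.

Yes, it is a Pythagorean triple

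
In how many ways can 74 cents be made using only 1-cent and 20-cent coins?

We need non-negative integers (x, y) with 1x + 20y = 74.
For each x from 0 to 74, check if (74 - 1x) is a non-negative multiple of 20.
Solutions (x, y): (14,3), (34,2), (54,1), (74,0)
Count: 4

4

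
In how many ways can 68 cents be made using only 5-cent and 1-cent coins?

We need non-negative integers (x, y) with 5x + 1y = 68.
For each x from 0 to 13, check if (68 - 5x) is a non-negative multiple of 1.
Solutions (x, y): (0,68), (1,63), (2,58), (3,53), ...
Count: 14

14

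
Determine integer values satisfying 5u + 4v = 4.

Step 1: Check solvability.
gcd(5, 4) = 1
Since 1 divides 4, solutions exist.

Step 2: Apply extended Euclidean algorithm to find gcd.
We find integers such that 5*x0 + 4*y0 = 1

Step 3: Scale the particular solution.
Multiply by 4/1 = 4:
u = 4, v = -4

Step 4: Verify.
5*(4) + 4*(-4) = 4 = 4 ✓

u = 4, v = -4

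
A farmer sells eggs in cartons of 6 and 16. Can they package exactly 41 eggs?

We need non-negative a, b with 6a + 16b = 41.
gcd(6, 16) = 2, and 2 does not divide 41.
No integer solutions exist.

No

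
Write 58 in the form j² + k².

We need to find integers j, k > 0 such that j² + k² = 58.
Trying j = 3: k² = 58 - 3² = 58 - 9 = 49
k = 7
Check: 3² + 7² = 9 + 49 = 58 ✓

58 = 3² + 7²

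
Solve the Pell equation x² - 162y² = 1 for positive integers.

We seek the smallest positive integers (x, y) with x² - 162y² = 1, i.e., x² = 162y² + 1.
Try successive y values:
y = 1: x² = 162·1² + 1 = 163, not a perfect square
y = 2: x² = 162·2² + 1 = 649, not a perfect square
y = 3: x² = 162·3² + 1 = 1459, not a perfect square
... continuing the search (or via continued fractions) ...
y = 1540: x² = 162·1540² + 1 = 384199201, x = 19601 ✓

Verify: 19601² - 162·1540² = 384199201 - 384199200 = 1 ✓

x = 19601, y = 1540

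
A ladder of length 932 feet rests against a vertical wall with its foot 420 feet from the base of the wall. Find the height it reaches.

The ladder, wall, and ground form a right triangle with hypotenuse 932 and one leg 420.
By the Pythagorean theorem: h² = 932² - 420² = 868624 - 176400 = 692224
h = √692224 = 832 feet

832 feet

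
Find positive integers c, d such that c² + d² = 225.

Search for c with 225 - c² a perfect square.
c = 9: 225 - 9² = 225 - 81 = 144 = 12² ✓
So c = 9, d = 12.

c = 9, d = 12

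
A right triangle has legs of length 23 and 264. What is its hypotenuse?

c² = a² + b² = 23² + 264² = 529 + 69696 = 70225
c = 265

265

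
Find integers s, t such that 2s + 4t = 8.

Step 1: Check solvability.
gcd(2, 4) = 2
Since 2 divides 8, solutions exist.

Step 2: Apply extended Euclidean algorithm to find gcd.
We find integers such that 2*x0 + 4*y0 = 2

Step 3: Scale the particular solution.
Multiply by 8/2 = 4:
s = 4, t = 0

Step 4: Verify.
2*(4) + 4*(0) = 8 = 8 ✓

s = 4, t = 0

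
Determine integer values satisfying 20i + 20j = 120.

Step 1: Check solvability.
gcd(20, 20) = 20
Since 20 divides 120, solutions exist.

Step 2: Apply extended Euclidean algorithm to find gcd.
We find integers such that 20*x0 + 20*y0 = 20

Step 3: Scale the particular solution.
Multiply by 120/20 = 6:
i = 0, j = 6

Step 4: Verify.
20*(0) + 20*(6) = 120 = 120 ✓

i = 0, j = 6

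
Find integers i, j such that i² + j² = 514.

We need to find integers i, j > 0 such that i² + j² = 514.
Trying i = 15: j² = 514 - 15² = 514 - 225 = 289
j = 17
Check: 15² + 17² = 225 + 289 = 514 ✓

514 = 15² + 17²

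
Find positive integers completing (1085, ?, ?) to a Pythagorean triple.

We need the other leg and hypotenuse such that 1085² + x² = c².
Take x = 2280, c = 2525: 1085² + 2280² = 1177225 + 5198400 = 6375625 = 2525² ✓
Triple: (1085, 2280, 2525)

(1085, 2280, 2525)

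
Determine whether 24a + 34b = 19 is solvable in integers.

Step 1: Compute gcd(24, 34).
gcd(24, 34) = 2

Step 2: Check divisibility.
Does 2 divide 19? 19 = 2 x 9 + 1, so no.

By the theorem on linear Diophantine equations, 24a + 34b = 19 has integer solutions if and only if gcd(24, 34) divides 19. Since 2 does not divide 19, no solutions exist.

No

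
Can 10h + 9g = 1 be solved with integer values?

Step 1: Compute gcd(10, 9).
gcd(10, 9) = 1

Step 2: Check divisibility.
Does 1 divide 1? 1 = 1 x 1, so yes.

By the theorem on linear Diophantine equations, 10h + 9g = 1 has integer solutions if and only if gcd(10, 9) divides 1. Since 1 | 1, solutions exist.

Yes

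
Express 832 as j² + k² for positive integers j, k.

We need to find integers j, k > 0 such that j² + k² = 832.
Trying j = 16: k² = 832 - 16² = 832 - 256 = 576
k = 24
Check: 16² + 24² = 256 + 576 = 832 ✓

832 = 16² + 24²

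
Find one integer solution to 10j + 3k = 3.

Step 1: Check solvability.
gcd(10, 3) = 1
Since 1 divides 3, solutions exist.

Step 2: Apply extended Euclidean algorithm to find gcd.
We find integers such that 10*x0 + 3*y0 = 1

Step 3: Scale the particular solution.
Multiply by 3/1 = 3:
j = 3, k = -9

Step 4: Verify.
10*(3) + 3*(-9) = 3 = 3 ✓

j = 3, k = -9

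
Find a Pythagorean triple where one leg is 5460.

We need the other leg and hypotenuse such that 5460² + x² = c².
Take x = 2720, c = 6100: 5460² + 2720² = 29811600 + 7398400 = 37210000 = 6100² ✓
Triple: (5460, 2720, 6100)

(5460, 2720, 6100)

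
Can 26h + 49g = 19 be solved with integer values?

Step 1: Compute gcd(26, 49).
gcd(26, 49) = 1

Step 2: Check divisibility.
Does 1 divide 19? 19 = 1 x 19, so yes.

By the theorem on linear Diophantine equations, 26h + 49g = 19 has integer solutions if and only if gcd(26, 49) divides 19. Since 1 | 19, solutions exist.

Yes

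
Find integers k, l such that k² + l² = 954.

We need to find integers k, l > 0 such that k² + l² = 954.
Trying k = 15: l² = 954 - 15² = 954 - 225 = 729
l = 27
Check: 15² + 27² = 225 + 729 = 954 ✓

954 = 15² + 27²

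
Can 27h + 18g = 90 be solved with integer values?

Step 1: Compute gcd(27, 18).
gcd(27, 18) = 9

Step 2: Check divisibility.
Does 9 divide 90? 90 = 9 x 10, so yes.

By the theorem on linear Diophantine equations, 27h + 18g = 90 has integer solutions if and only if gcd(27, 18) divides 90. Since 9 | 90, solutions exist.

Yes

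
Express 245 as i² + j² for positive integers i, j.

We need to find integers i, j > 0 such that i² + j² = 245.
Trying i = 7: j² = 245 - 7² = 245 - 49 = 196
j = 14
Check: 7² + 14² = 49 + 196 = 245 ✓

245 = 7² + 14²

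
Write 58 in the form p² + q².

We need to find integers p, q > 0 such that p² + q² = 58.
Trying p = 3: q² = 58 - 3² = 58 - 9 = 49
q = 7
Check: 3² + 7² = 9 + 49 = 58 ✓

58 = 3² + 7²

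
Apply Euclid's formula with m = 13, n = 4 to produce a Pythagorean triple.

a = m² - n² = 13² - 4² = 169 - 16 = 153
b = 2mn = 2·13·4 = 104
c = m² + n² = 169 + 16 = 185
Verify: 153² + 104² = 23409 + 10816 = 34225 = 185² ✓

(153, 104, 185)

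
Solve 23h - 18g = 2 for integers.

Step 1: Check solvability.
gcd(23, 18) = 1
Since 1 divides 2, solutions exist.

Step 2: Apply extended Euclidean algorithm to find gcd.
We find integers such that 23*x0 + 18*y0 = 1

Step 3: Scale the particular solution.
Multiply by 2/1 = 2:
h = -14, g = -18

Step 4: Verify.
23*(-14) - 18*(-18) = 2 = 2 ✓

h = -14, g = -18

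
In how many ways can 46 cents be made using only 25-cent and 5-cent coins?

We need non-negative integers (x, y) with 25x + 5y = 46.
For each x from 0 to 1, check if (46 - 25x) is a non-negative multiple of 5.
Solutions (x, y): none
Count: 0

0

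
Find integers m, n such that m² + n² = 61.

We need to find integers m, n > 0 such that m² + n² = 61.
Trying m = 5: n² = 61 - 5² = 61 - 25 = 36
n = 6
Check: 5² + 6² = 25 + 36 = 61 ✓

61 = 5² + 6²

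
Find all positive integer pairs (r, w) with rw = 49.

The positive divisors of 49 are: 1, 7, 49.
Each divisor d gives the pair (d, 49/d):
(1, 49), (7, 7), (49, 1)

(1, 49), (7, 7), (49, 1)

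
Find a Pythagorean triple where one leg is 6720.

We need the other leg and hypotenuse such that 6720² + x² = c².
Take x = 6210, c = 9150: 6720² + 6210² = 45158400 + 38564100 = 83722500 = 9150² ✓
Triple: (6210, 6720, 9150)

(6210, 6720, 9150)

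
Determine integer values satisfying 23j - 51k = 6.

Step 1: Check solvability.
gcd(23, 51) = 1
Since 1 divides 6, solutions exist.

Step 2: Apply extended Euclidean algorithm to find gcd.
We find integers such that 23*x0 + 51*y0 = 1

Step 3: Scale the particular solution.
Multiply by 6/1 = 6:
j = 120, k = 54

Step 4: Verify.
23*(120) - 51*(54) = 6 = 6 ✓

j = 120, k = 54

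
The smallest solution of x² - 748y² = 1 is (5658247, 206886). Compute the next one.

Solutions to x² - Dy² = 1 are generated by powers of (x₀ + y₀√D).
The next solution satisfies x₁ + y₁√748 = (x₀ + y₀√748)², giving:
x₁ = x₀² + 748y₀² = 5658247² + 748·206886² = 32015759113009 + 32015759113008 = 64031518226017
y₁ = 2x₀y₀ = 2·5658247·206886 = 2341224177684

Verify: 64031518226017² - 748·2341224177684² = 4100035326328747258695684289 - 4100035326328747258695684288 = 1 ✓

x = 64031518226017, y = 2341224177684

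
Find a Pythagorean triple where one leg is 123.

We need the other leg and hypotenuse such that 123² + x² = c².
Take x = 836, c = 845: 123² + 836² = 15129 + 698896 = 714025 = 845² ✓
Triple: (123, 836, 845)

(123, 836, 845)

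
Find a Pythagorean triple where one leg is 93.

We need the other leg and hypotenuse such that 93² + x² = c².
Take x = 476, c = 485: 93² + 476² = 8649 + 226576 = 235225 = 485² ✓
Triple: (93, 476, 485)

(93, 476, 485)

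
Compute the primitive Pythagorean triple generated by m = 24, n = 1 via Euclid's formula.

a = m² - n² = 24² - 1² = 576 - 1 = 575
b = 2mn = 2·24·1 = 48
c = m² + n² = 576 + 1 = 577
Verify: 575² + 48² = 330625 + 2304 = 332929 = 577² ✓

(575, 48, 577)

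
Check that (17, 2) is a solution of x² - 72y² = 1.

Compute x² = 17² = 289
Compute 72y² = 72·2² = 72·4 = 288
x² - 72y² = 289 - 288 = 1
Since this equals 1, (17, 2) is a solution.

Yes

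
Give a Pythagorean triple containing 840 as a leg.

We need the other leg and hypotenuse such that 840² + x² = c².
Take x = 306, c = 894: 840² + 306² = 705600 + 93636 = 799236 = 894² ✓
Triple: (306, 840, 894)

(306, 840, 894)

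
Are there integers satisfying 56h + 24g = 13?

Step 1: Compute gcd(56, 24).
gcd(56, 24) = 8

Step 2: Check divisibility.
Does 8 divide 13? 13 = 8 x 1 + 5, so no.

By the theorem on linear Diophantine equations, 56h + 24g = 13 has integer solutions if and only if gcd(56, 24) divides 13. Since 8 does not divide 13, no solutions exist.

No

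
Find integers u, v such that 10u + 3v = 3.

Step 1: Check solvability.
gcd(10, 3) = 1
Since 1 divides 3, solutions exist.

Step 2: Apply extended Euclidean algorithm to find gcd.
We find integers such that 10*x0 + 3*y0 = 1

Step 3: Scale the particular solution.
Multiply by 3/1 = 3:
u = 3, v = -9

Step 4: Verify.
10*(3) + 3*(-9) = 3 = 3 ✓

u = 3, v = -9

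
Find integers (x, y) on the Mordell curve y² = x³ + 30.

Try small integer x values and check whether x³ + 30 is a perfect square.
x = 19: x³ + 30 = 19³ + 30 = 6859 + 30 = 6889
Is 6889 a perfect square? 83² = 6889 ✓
So (x, y) = (19, 83) is a solution.

x = 19, y = 83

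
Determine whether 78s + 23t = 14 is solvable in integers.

Step 1: Compute gcd(78, 23).
gcd(78, 23) = 1

Step 2: Check divisibility.
Does 1 divide 14? 14 = 1 x 14, so yes.

By the theorem on linear Diophantine equations, 78s + 23t = 14 has integer solutions if and only if gcd(78, 23) divides 14. Since 1 | 14, solutions exist.

Yes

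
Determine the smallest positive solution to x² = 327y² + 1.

We seek the smallest positive integers (x, y) with x² - 327y² = 1, i.e., x² = 327y² + 1.
Try successive y values:
y = 1: x² = 327·1² + 1 = 328, not a perfect square
y = 2: x² = 327·2² + 1 = 1309, not a perfect square
y = 3: x² = 327·3² + 1 = 2944, not a perfect square
... continuing the search (or via continued fractions) ...
y = 12: x² = 327·12² + 1 = 47089, x = 217 ✓

Verify: 217² - 327·12² = 47089 - 47088 = 1 ✓

x = 217, y = 12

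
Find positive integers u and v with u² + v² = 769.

We need to find integers u, v > 0 such that u² + v² = 769.
Trying u = 12: v² = 769 - 12² = 769 - 144 = 625
v = 25
Check: 12² + 25² = 144 + 625 = 769 ✓

769 = 12² + 25²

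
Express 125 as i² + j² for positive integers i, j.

We need to find integers i, j > 0 such that i² + j² = 125.
Trying i = 2: j² = 125 - 2² = 125 - 4 = 121
j = 11
Check: 2² + 11² = 4 + 121 = 125 ✓

125 = 2² + 11²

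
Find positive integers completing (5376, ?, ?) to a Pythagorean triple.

We need the other leg and hypotenuse such that 5376² + x² = c².
Take x = 1480, c = 5576: 5376² + 1480² = 28901376 + 2190400 = 31091776 = 5576² ✓
Triple: (1480, 5376, 5576)

(1480, 5376, 5576)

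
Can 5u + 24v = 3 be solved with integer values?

Step 1: Compute gcd(5, 24).
gcd(5, 24) = 1

Step 2: Check divisibility.
Does 1 divide 3? 3 = 1 x 3, so yes.

By the theorem on linear Diophantine equations, 5u + 24v = 3 has integer solutions if and only if gcd(5, 24) divides 3. Since 1 | 3, solutions exist.

Yes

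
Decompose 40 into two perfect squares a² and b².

We need to find integers a, b > 0 such that a² + b² = 40.
Trying a = 2: b² = 40 - 2² = 40 - 4 = 36
b = 6
Check: 2² + 6² = 4 + 36 = 40 ✓

40 = 2² + 6²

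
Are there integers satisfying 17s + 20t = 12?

Step 1: Compute gcd(17, 20).
gcd(17, 20) = 1

Step 2: Check divisibility.
Does 1 divide 12? 12 = 1 x 12, so yes.

By the theorem on linear Diophantine equations, 17s + 20t = 12 has integer solutions if and only if gcd(17, 20) divides 12. Since 1 | 12, solutions exist.

Yes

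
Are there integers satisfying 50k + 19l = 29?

Step 1: Compute gcd(50, 19).
gcd(50, 19) = 1

Step 2: Check divisibility.
Does 1 divide 29? 29 = 1 x 29, so yes.

By the theorem on linear Diophantine equations, 50k + 19l = 29 has integer solutions if and only if gcd(50, 19) divides 29. Since 1 | 29, solutions exist.

Yes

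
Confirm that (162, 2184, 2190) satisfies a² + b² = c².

Compute a² + b² = 162² + 2184² = 26244 + 4769856 = 4796100
Compute c² = 2190² = 4796100
Since 4796100 = 4796100, confirmed.

Yes, it is a Pythagorean triple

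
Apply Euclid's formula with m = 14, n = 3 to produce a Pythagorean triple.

a = m² - n² = 14² - 3² = 196 - 9 = 187
b = 2mn = 2·14·3 = 84
c = m² + n² = 196 + 9 = 205
Verify: 187² + 84² = 34969 + 7056 = 42025 = 205² ✓

(187, 84, 205)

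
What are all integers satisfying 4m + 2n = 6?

Step 1: Compute gcd(4, 2) = 2.
Since 2 divides 6, solutions exist.

Step 2: Find a particular solution using extended Euclidean algorithm.
We get m₀ = 0, n₀ = 3.
Check: 4*0 + 2*3 = 6 = 6 ✓

Step 3: Write the general solution.
m = 0 + (2/2)t = 0 + 1t
n = 3 - (4/2)t = 3 - 2t
for any integer t.

m = 0 + 1t, n = 3 - 2t for integer t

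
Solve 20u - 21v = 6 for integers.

Step 1: Check solvability.
gcd(20, 21) = 1
Since 1 divides 6, solutions exist.

Step 2: Apply extended Euclidean algorithm to find gcd.
We find integers such that 20*x0 + 21*y0 = 1

Step 3: Scale the particular solution.
Multiply by 6/1 = 6:
u = -6, v = -6

Step 4: Verify.
20*(-6) - 21*(-6) = 6 = 6 ✓

u = -6, v = -6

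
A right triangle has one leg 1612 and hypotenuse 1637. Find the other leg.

a² = c² - b² = 2679769 - 2598544 = 81225
a = 285

285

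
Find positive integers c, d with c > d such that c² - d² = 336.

Factor: c² - d² = (c+d)(c-d) = 336.
We need two factors of 336 with the same parity.
Use c+d = 168 and c-d = 2 (product 168·2 = 336).
Adding: 2c = 170, so c = 85.
Subtracting: 2d = 166, so d = 83.
Check: 85² - 83² = 7225 - 6889 = 336 ✓

c = 85, d = 83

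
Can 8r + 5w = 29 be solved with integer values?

Step 1: Compute gcd(8, 5).
gcd(8, 5) = 1

Step 2: Check divisibility.
Does 1 divide 29? 29 = 1 x 29, so yes.

By the theorem on linear Diophantine equations, 8r + 5w = 29 has integer solutions if and only if gcd(8, 5) divides 29. Since 1 | 29, solutions exist.

Yes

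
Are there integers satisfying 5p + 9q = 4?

Step 1: Compute gcd(5, 9).
gcd(5, 9) = 1

Step 2: Check divisibility.
Does 1 divide 4? 4 = 1 x 4, so yes.

By the theorem on linear Diophantine equations, 5p + 9q = 4 has integer solutions if and only if gcd(5, 9) divides 4. Since 1 | 4, solutions exist.

Yes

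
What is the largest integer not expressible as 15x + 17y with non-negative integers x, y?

For two coprime denominations a and b, the Frobenius number (largest value not representable as a non-negative combination) is ab - a - b.
Here gcd(15, 17) = 1, so they are coprime.
F(15, 17) = 15·17 - 15 - 17 = 255 - 32 = 223

223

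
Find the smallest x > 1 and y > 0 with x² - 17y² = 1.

We seek the smallest positive integers (x, y) with x² - 17y² = 1, i.e., x² = 17y² + 1.
Try successive y values:
y = 1: x² = 17·1² + 1 = 18, not a perfect square
y = 2: x² = 17·2² + 1 = 69, not a perfect square
y = 3: x² = 17·3² + 1 = 154, not a perfect square
... continuing the search (or via continued fractions) ...
y = 8: x² = 17·8² + 1 = 1089, x = 33 ✓

Verify: 33² - 17·8² = 1089 - 1088 = 1 ✓

x = 33, y = 8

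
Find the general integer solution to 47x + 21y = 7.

Step 1: Compute gcd(47, 21) = 1.
Since 1 divides 7, solutions exist.

Step 2: Find a particular solution using extended Euclidean algorithm.
We get x₀ = -28, y₀ = 63.
Check: 47*-28 + 21*63 = 7 = 7 ✓

Step 3: Write the general solution.
x = -28 + (21/1)t = -28 + 21t
y = 63 - (47/1)t = 63 - 47t
for any integer t.

x = -28 + 21t, y = 63 - 47t for integer t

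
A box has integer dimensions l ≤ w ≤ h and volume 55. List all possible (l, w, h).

Iterate l from 1 to ⌊55^(1/3)⌋. For each l dividing 55, iterate w ≥ l with w dividing 55/l, and set h = 55/(l·w).
Triples found (2): (1×1×55), (1×5×11)

(1×1×55), (1×5×11)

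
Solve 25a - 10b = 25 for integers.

Step 1: Check solvability.
gcd(25, 10) = 5
Since 5 divides 25, solutions exist.

Step 2: Apply extended Euclidean algorithm to find gcd.
We find integers such that 25*x0 + 10*y0 = 5

Step 3: Scale the particular solution.
Multiply by 25/5 = 5:
a = 5, b = 10

Step 4: Verify.
25*(5) - 10*(10) = 25 = 25 ✓

a = 5, b = 10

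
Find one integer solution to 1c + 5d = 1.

Step 1: Check solvability.
gcd(1, 5) = 1
Since 1 divides 1, solutions exist.

Step 2: Apply extended Euclidean algorithm to find gcd.
We find integers such that 1*x0 + 5*y0 = 1

Step 3: Scale the particular solution.
Multiply by 1/1 = 1:
c = 1, d = 0

Step 4: Verify.
1*(1) + 5*(0) = 1 = 1 ✓

c = 1, d = 0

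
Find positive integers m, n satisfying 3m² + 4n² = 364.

Try small values of m and check whether (364 - 3m²)/4 is a perfect square.
m = 10: 3·10² = 300, so 4n² = 364 - 300 = 64, giving n² = 16, n = 4.
Check: 3·10² + 4·4² = 300 + 64 = 364 ✓

m = 10, n = 4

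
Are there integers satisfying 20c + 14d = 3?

Step 1: Compute gcd(20, 14).
gcd(20, 14) = 2

Step 2: Check divisibility.
Does 2 divide 3? 3 = 2 x 1 + 1, so no.

By the theorem on linear Diophantine equations, 20c + 14d = 3 has integer solutions if and only if gcd(20, 14) divides 3. Since 2 does not divide 3, no solutions exist.

No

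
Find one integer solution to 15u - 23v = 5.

Step 1: Check solvability.
gcd(15, 23) = 1
Since 1 divides 5, solutions exist.

Step 2: Apply extended Euclidean algorithm to find gcd.
We find integers such that 15*x0 + 23*y0 = 1

Step 3: Scale the particular solution.
Multiply by 5/1 = 5:
u = -15, v = -10

Step 4: Verify.
15*(-15) - 23*(-10) = 5 = 5 ✓

u = -15, v = -10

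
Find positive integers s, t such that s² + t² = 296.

Search for s with 296 - s² a perfect square.
s = 10: 296 - 10² = 296 - 100 = 196 = 14² ✓
So s = 10, t = 14.

s = 10, t = 14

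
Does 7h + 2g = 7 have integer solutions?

Step 1: Compute gcd(7, 2).
gcd(7, 2) = 1

Step 2: Check divisibility.
Does 1 divide 7? 7 = 1 x 7, so yes.

By the theorem on linear Diophantine equations, 7h + 2g = 7 has integer solutions if and only if gcd(7, 2) divides 7. Since 1 | 7, solutions exist.

Yes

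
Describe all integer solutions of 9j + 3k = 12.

Step 1: Compute gcd(9, 3) = 3.
Since 3 divides 12, solutions exist.

Step 2: Find a particular solution using extended Euclidean algorithm.
We get j₀ = 0, k₀ = 4.
Check: 9*0 + 3*4 = 12 = 12 ✓

Step 3: Write the general solution.
j = 0 + (3/3)t = 0 + 1t
k = 4 - (9/3)t = 4 - 3t
for any integer t.

j = 0 + 1t, k = 4 - 3t for integer t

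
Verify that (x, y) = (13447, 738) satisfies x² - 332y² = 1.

Compute x² = 13447² = 180821809
Compute 332y² = 332·738² = 332·544644 = 180821808
x² - 332y² = 180821809 - 180821808 = 1
Since this equals 1, (13447, 738) is a solution.

Yes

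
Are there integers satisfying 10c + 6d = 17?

Step 1: Compute gcd(10, 6).
gcd(10, 6) = 2

Step 2: Check divisibility.
Does 2 divide 17? 17 = 2 x 8 + 1, so no.

By the theorem on linear Diophantine equations, 10c + 6d = 17 has integer solutions if and only if gcd(10, 6) divides 17. Since 2 does not divide 17, no solutions exist.

No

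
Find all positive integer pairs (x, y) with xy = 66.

The positive divisors of 66 are: 1, 2, 3, 6, 11, 22, 33, 66.
Each divisor d gives the pair (d, 66/d):
(1, 66), (2, 33), (3, 22), (6, 11), (11, 6), (22, 3), (33, 2), (66, 1)

(1, 66), (2, 33), (3, 22), (6, 11), (11, 6), (22, 3), (33, 2), (66, 1)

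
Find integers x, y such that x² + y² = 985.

We need to find integers x, y > 0 such that x² + y² = 985.
Trying x = 12: y² = 985 - 12² = 985 - 144 = 841
y = 29
Check: 12² + 29² = 144 + 841 = 985 ✓

985 = 12² + 29²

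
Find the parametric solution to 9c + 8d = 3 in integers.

Step 1: Compute gcd(9, 8) = 1.
Since 1 divides 3, solutions exist.

Step 2: Find a particular solution using extended Euclidean algorithm.
We get c₀ = 3, d₀ = -3.
Check: 9*3 + 8*-3 = 3 = 3 ✓

Step 3: Write the general solution.
c = 3 + (8/1)t = 3 + 8t
d = -3 - (9/1)t = -3 - 9t
for any integer t.

c = 3 + 8t, d = -3 - 9t for integer t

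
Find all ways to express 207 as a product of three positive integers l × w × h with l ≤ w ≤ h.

Iterate l from 1 to ⌊207^(1/3)⌋. For each l dividing 207, iterate w ≥ l with w dividing 207/l, and set h = 207/(l·w).
Triples found (4): (1×1×207), (1×3×69), (1×9×23), (3×3×23)

(1×1×207), (1×3×69), (1×9×23), (3×3×23)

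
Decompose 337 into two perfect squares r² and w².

We need to find integers r, w > 0 such that r² + w² = 337.
Trying r = 9: w² = 337 - 9² = 337 - 81 = 256
w = 16
Check: 9² + 16² = 81 + 256 = 337 ✓

337 = 9² + 16²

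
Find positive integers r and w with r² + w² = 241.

We need to find integers r, w > 0 such that r² + w² = 241.
Trying r = 4: w² = 241 - 4² = 241 - 16 = 225
w = 15
Check: 4² + 15² = 16 + 225 = 241 ✓

241 = 4² + 15²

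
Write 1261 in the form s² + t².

We need to find integers s, t > 0 such that s² + t² = 1261.
Trying s = 6: t² = 1261 - 6² = 1261 - 36 = 1225
t = 35
Check: 6² + 35² = 36 + 1225 = 1261 ✓

1261 = 6² + 35²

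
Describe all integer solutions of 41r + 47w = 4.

Step 1: Compute gcd(41, 47) = 1.
Since 1 divides 4, solutions exist.

Step 2: Find a particular solution using extended Euclidean algorithm.
We get r₀ = -32, w₀ = 28.
Check: 41*-32 + 47*28 = 4 = 4 ✓

Step 3: Write the general solution.
r = -32 + (47/1)t = -32 + 47t
w = 28 - (41/1)t = 28 - 41t
for any integer t.

r = -32 + 47t, w = 28 - 41t for integer t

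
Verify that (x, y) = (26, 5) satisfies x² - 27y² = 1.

Compute x² = 26² = 676
Compute 27y² = 27·5² = 27·25 = 675
x² - 27y² = 676 - 675 = 1
Since this equals 1, (26, 5) is a solution.

Yes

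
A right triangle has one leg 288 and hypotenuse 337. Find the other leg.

a² = c² - b² = 113569 - 82944 = 30625
a = 175

175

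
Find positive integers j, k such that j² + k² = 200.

Search for j with 200 - j² a perfect square.
j = 2: 200 - 2² = 200 - 4 = 196 = 14² ✓
So j = 2, k = 14.

j = 2, k = 14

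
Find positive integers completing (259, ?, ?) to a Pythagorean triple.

We need the other leg and hypotenuse such that 259² + x² = c².
Take x = 660, c = 709: 259² + 660² = 67081 + 435600 = 502681 = 709² ✓
Triple: (259, 660, 709)

(259, 660, 709)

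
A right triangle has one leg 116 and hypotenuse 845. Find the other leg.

a² = c² - b² = 714025 - 13456 = 700569
a = 837

837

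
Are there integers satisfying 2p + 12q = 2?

Step 1: Compute gcd(2, 12).
gcd(2, 12) = 2

Step 2: Check divisibility.
Does 2 divide 2? 2 = 2 x 1, so yes.

By the theorem on linear Diophantine equations, 2p + 12q = 2 has integer solutions if and only if gcd(2, 12) divides 2. Since 2 | 2, solutions exist.

Yes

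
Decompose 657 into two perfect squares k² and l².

We need to find integers k, l > 0 such that k² + l² = 657.
Trying k = 9: l² = 657 - 9² = 657 - 81 = 576
l = 24
Check: 9² + 24² = 81 + 576 = 657 ✓

657 = 9² + 24²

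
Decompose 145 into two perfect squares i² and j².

We need to find integers i, j > 0 such that i² + j² = 145.
Trying i = 1: j² = 145 - 1² = 145 - 1 = 144
j = 12
Check: 1² + 12² = 1 + 144 = 145 ✓

145 = 1² + 12²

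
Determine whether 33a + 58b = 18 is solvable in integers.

Step 1: Compute gcd(33, 58).
gcd(33, 58) = 1

Step 2: Check divisibility.
Does 1 divide 18? 18 = 1 x 18, so yes.

By the theorem on linear Diophantine equations, 33a + 58b = 18 has integer solutions if and only if gcd(33, 58) divides 18. Since 1 | 18, solutions exist.

Yes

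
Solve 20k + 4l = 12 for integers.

Step 1: Check solvability.
gcd(20, 4) = 4
Since 4 divides 12, solutions exist.

Step 2: Apply extended Euclidean algorithm to find gcd.
We find integers such that 20*x0 + 4*y0 = 4

Step 3: Scale the particular solution.
Multiply by 12/4 = 3:
k = 0, l = 3

Step 4: Verify.
20*(0) + 4*(3) = 12 = 12 ✓

k = 0, l = 3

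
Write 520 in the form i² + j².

We need to find integers i, j > 0 such that i² + j² = 520.
Trying i = 6: j² = 520 - 6² = 520 - 36 = 484
j = 22
Check: 6² + 22² = 36 + 484 = 520 ✓

520 = 6² + 22²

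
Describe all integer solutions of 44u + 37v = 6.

Step 1: Compute gcd(44, 37) = 1.
Since 1 divides 6, solutions exist.

Step 2: Find a particular solution using extended Euclidean algorithm.
We get u₀ = 96, v₀ = -114.
Check: 44*96 + 37*-114 = 6 = 6 ✓

Step 3: Write the general solution.
u = 96 + (37/1)t = 96 + 37t
v = -114 - (44/1)t = -114 - 44t
for any integer t.

u = 96 + 37t, v = -114 - 44t for integer t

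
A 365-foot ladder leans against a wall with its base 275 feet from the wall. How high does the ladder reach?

The ladder, wall, and ground form a right triangle with hypotenuse 365 and one leg 275.
By the Pythagorean theorem: h² = 365² - 275² = 133225 - 75625 = 57600
h = √57600 = 240 feet

240 feet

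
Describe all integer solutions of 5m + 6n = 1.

Step 1: Compute gcd(5, 6) = 1.
Since 1 divides 1, solutions exist.

Step 2: Find a particular solution using extended Euclidean algorithm.
We get m₀ = -1, n₀ = 1.
Check: 5*-1 + 6*1 = 1 = 1 ✓

Step 3: Write the general solution.
m = -1 + (6/1)t = -1 + 6t
n = 1 - (5/1)t = 1 - 5t
for any integer t.

m = -1 + 6t, n = 1 - 5t for integer t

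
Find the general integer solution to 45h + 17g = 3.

Step 1: Compute gcd(45, 17) = 1.
Since 1 divides 3, solutions exist.

Step 2: Find a particular solution using extended Euclidean algorithm.
We get h₀ = -9, g₀ = 24.
Check: 45*-9 + 17*24 = 3 = 3 ✓

Step 3: Write the general solution.
h = -9 + (17/1)t = -9 + 17t
g = 24 - (45/1)t = 24 - 45t
for any integer t.

h = -9 + 17t, g = 24 - 45t for integer t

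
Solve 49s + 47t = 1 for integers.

Step 1: Check solvability.
gcd(49, 47) = 1
Since 1 divides 1, solutions exist.

Step 2: Apply extended Euclidean algorithm to find gcd.
We find integers such that 49*x0 + 47*y0 = 1

Step 3: Scale the particular solution.
Multiply by 1/1 = 1:
s = -23, t = 24

Step 4: Verify.
49*(-23) + 47*(24) = 1 = 1 ✓

s = -23, t = 24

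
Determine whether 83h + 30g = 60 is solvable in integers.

Step 1: Compute gcd(83, 30).
gcd(83, 30) = 1

Step 2: Check divisibility.
Does 1 divide 60? 60 = 1 x 60, so yes.

By the theorem on linear Diophantine equations, 83h + 30g = 60 has integer solutions if and only if gcd(83, 30) divides 60. Since 1 | 60, solutions exist.

Yes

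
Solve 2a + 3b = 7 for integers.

Step 1: Check solvability.
gcd(2, 3) = 1
Since 1 divides 7, solutions exist.

Step 2: Apply extended Euclidean algorithm to find gcd.
We find integers such that 2*x0 + 3*y0 = 1

Step 3: Scale the particular solution.
Multiply by 7/1 = 7:
a = -7, b = 7

Step 4: Verify.
2*(-7) + 3*(7) = 7 = 7 ✓

a = -7, b = 7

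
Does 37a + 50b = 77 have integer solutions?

Step 1: Compute gcd(37, 50).
gcd(37, 50) = 1

Step 2: Check divisibility.
Does 1 divide 77? 77 = 1 x 77, so yes.

By the theorem on linear Diophantine equations, 37a + 50b = 77 has integer solutions if and only if gcd(37, 50) divides 77. Since 1 | 77, solutions exist.

Yes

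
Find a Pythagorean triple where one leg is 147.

We need the other leg and hypotenuse such that 147² + x² = c².
Take x = 1196, c = 1205: 147² + 1196² = 21609 + 1430416 = 1452025 = 1205² ✓
Triple: (147, 1196, 1205)

(147, 1196, 1205)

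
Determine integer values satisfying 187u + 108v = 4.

Step 1: Check solvability.
gcd(187, 108) = 1
Since 1 divides 4, solutions exist.

Step 2: Apply extended Euclidean algorithm to find gcd.
We find integers such that 187*x0 + 108*y0 = 1

Step 3: Scale the particular solution.
Multiply by 4/1 = 4:
u = -164, v = 284

Step 4: Verify.
187*(-164) + 108*(284) = 4 = 4 ✓

u = -164, v = 284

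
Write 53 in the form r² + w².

We need to find integers r, w > 0 such that r² + w² = 53.
Trying r = 2: w² = 53 - 2² = 53 - 4 = 49
w = 7
Check: 2² + 7² = 4 + 49 = 53 ✓

53 = 2² + 7²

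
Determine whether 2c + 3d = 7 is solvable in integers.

Step 1: Compute gcd(2, 3).
gcd(2, 3) = 1

Step 2: Check divisibility.
Does 1 divide 7? 7 = 1 x 7, so yes.

By the theorem on linear Diophantine equations, 2c + 3d = 7 has integer solutions if and only if gcd(2, 3) divides 7. Since 1 | 7, solutions exist.

Yes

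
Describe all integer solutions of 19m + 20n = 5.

Step 1: Compute gcd(19, 20) = 1.
Since 1 divides 5, solutions exist.

Step 2: Find a particular solution using extended Euclidean algorithm.
We get m₀ = -5, n₀ = 5.
Check: 19*-5 + 20*5 = 5 = 5 ✓

Step 3: Write the general solution.
m = -5 + (20/1)t = -5 + 20t
n = 5 - (19/1)t = 5 - 19t
for any integer t.

m = -5 + 20t, n = 5 - 19t for integer t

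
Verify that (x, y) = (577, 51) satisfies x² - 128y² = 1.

Compute x² = 577² = 332929
Compute 128y² = 128·51² = 128·2601 = 332928
x² - 128y² = 332929 - 332928 = 1
Since this equals 1, (577, 51) is a solution.

Yes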